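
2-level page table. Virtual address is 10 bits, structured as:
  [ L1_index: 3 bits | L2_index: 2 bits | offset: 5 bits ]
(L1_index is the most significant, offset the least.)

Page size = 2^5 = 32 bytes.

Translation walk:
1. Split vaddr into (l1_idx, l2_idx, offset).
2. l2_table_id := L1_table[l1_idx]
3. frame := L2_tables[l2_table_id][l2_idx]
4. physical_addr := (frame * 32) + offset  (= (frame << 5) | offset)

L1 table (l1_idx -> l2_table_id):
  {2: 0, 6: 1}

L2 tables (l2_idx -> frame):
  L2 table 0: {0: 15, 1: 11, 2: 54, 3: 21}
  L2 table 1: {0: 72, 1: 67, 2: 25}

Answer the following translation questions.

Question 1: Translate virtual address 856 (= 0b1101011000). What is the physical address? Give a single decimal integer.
Answer: 824

Derivation:
vaddr = 856 = 0b1101011000
Split: l1_idx=6, l2_idx=2, offset=24
L1[6] = 1
L2[1][2] = 25
paddr = 25 * 32 + 24 = 824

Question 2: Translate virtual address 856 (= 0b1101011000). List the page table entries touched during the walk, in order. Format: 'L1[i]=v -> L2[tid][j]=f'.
Answer: L1[6]=1 -> L2[1][2]=25

Derivation:
vaddr = 856 = 0b1101011000
Split: l1_idx=6, l2_idx=2, offset=24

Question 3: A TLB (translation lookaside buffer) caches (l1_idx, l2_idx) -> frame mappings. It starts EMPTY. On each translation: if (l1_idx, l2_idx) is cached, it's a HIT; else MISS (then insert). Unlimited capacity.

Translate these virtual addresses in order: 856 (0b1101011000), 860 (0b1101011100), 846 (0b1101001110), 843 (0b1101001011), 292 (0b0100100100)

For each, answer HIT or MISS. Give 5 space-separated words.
Answer: MISS HIT HIT HIT MISS

Derivation:
vaddr=856: (6,2) not in TLB -> MISS, insert
vaddr=860: (6,2) in TLB -> HIT
vaddr=846: (6,2) in TLB -> HIT
vaddr=843: (6,2) in TLB -> HIT
vaddr=292: (2,1) not in TLB -> MISS, insert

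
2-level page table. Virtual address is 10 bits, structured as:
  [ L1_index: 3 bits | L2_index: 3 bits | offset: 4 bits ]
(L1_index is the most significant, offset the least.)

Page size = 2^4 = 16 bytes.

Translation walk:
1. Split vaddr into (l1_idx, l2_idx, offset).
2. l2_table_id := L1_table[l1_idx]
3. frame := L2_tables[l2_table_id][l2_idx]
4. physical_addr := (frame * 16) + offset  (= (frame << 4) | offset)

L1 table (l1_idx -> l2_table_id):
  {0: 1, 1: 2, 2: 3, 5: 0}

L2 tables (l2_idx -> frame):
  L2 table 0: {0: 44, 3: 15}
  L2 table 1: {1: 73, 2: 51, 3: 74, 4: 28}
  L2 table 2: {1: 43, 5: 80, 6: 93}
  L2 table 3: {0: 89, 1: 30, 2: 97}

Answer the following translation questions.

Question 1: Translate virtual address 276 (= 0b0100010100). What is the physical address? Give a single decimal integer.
Answer: 484

Derivation:
vaddr = 276 = 0b0100010100
Split: l1_idx=2, l2_idx=1, offset=4
L1[2] = 3
L2[3][1] = 30
paddr = 30 * 16 + 4 = 484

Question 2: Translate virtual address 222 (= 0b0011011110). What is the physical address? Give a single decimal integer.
Answer: 1294

Derivation:
vaddr = 222 = 0b0011011110
Split: l1_idx=1, l2_idx=5, offset=14
L1[1] = 2
L2[2][5] = 80
paddr = 80 * 16 + 14 = 1294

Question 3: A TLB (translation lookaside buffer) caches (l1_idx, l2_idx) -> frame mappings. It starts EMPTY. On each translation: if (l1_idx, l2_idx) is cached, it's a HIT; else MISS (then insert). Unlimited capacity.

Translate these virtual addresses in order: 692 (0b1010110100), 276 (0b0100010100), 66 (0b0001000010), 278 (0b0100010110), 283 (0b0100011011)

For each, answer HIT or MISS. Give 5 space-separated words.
vaddr=692: (5,3) not in TLB -> MISS, insert
vaddr=276: (2,1) not in TLB -> MISS, insert
vaddr=66: (0,4) not in TLB -> MISS, insert
vaddr=278: (2,1) in TLB -> HIT
vaddr=283: (2,1) in TLB -> HIT

Answer: MISS MISS MISS HIT HIT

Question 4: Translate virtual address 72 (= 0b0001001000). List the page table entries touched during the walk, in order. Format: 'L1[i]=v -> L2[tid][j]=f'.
Answer: L1[0]=1 -> L2[1][4]=28

Derivation:
vaddr = 72 = 0b0001001000
Split: l1_idx=0, l2_idx=4, offset=8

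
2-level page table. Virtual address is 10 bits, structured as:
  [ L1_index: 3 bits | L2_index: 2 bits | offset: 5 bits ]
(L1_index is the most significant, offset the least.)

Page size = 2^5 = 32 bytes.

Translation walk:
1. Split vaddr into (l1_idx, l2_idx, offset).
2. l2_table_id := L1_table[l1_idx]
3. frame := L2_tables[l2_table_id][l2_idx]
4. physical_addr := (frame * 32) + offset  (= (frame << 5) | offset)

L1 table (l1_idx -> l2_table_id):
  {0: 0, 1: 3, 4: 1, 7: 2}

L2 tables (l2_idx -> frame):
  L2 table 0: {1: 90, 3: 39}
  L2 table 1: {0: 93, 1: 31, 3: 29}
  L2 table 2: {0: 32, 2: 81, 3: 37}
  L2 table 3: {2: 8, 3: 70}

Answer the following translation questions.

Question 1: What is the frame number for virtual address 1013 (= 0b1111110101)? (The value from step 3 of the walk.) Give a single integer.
vaddr = 1013: l1_idx=7, l2_idx=3
L1[7] = 2; L2[2][3] = 37

Answer: 37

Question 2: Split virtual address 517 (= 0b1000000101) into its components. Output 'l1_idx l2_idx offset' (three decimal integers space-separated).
Answer: 4 0 5

Derivation:
vaddr = 517 = 0b1000000101
  top 3 bits -> l1_idx = 4
  next 2 bits -> l2_idx = 0
  bottom 5 bits -> offset = 5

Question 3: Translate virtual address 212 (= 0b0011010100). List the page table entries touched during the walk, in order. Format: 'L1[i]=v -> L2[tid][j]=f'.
Answer: L1[1]=3 -> L2[3][2]=8

Derivation:
vaddr = 212 = 0b0011010100
Split: l1_idx=1, l2_idx=2, offset=20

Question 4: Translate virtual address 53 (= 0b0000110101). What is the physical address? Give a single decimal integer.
Answer: 2901

Derivation:
vaddr = 53 = 0b0000110101
Split: l1_idx=0, l2_idx=1, offset=21
L1[0] = 0
L2[0][1] = 90
paddr = 90 * 32 + 21 = 2901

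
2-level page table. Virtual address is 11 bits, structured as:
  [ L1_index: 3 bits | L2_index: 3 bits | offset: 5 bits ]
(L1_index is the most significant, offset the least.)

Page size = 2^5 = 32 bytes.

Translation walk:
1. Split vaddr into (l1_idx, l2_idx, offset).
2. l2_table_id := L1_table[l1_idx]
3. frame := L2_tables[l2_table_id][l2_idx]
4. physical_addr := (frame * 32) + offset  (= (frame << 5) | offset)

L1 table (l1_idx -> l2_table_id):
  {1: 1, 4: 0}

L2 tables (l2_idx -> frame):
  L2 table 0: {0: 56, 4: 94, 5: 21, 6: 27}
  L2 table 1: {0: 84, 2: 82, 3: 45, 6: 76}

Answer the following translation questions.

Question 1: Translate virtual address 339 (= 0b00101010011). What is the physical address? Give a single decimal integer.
vaddr = 339 = 0b00101010011
Split: l1_idx=1, l2_idx=2, offset=19
L1[1] = 1
L2[1][2] = 82
paddr = 82 * 32 + 19 = 2643

Answer: 2643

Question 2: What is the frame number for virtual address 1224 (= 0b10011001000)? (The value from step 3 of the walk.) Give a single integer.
vaddr = 1224: l1_idx=4, l2_idx=6
L1[4] = 0; L2[0][6] = 27

Answer: 27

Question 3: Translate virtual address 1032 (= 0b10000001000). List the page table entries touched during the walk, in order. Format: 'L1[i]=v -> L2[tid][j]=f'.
vaddr = 1032 = 0b10000001000
Split: l1_idx=4, l2_idx=0, offset=8

Answer: L1[4]=0 -> L2[0][0]=56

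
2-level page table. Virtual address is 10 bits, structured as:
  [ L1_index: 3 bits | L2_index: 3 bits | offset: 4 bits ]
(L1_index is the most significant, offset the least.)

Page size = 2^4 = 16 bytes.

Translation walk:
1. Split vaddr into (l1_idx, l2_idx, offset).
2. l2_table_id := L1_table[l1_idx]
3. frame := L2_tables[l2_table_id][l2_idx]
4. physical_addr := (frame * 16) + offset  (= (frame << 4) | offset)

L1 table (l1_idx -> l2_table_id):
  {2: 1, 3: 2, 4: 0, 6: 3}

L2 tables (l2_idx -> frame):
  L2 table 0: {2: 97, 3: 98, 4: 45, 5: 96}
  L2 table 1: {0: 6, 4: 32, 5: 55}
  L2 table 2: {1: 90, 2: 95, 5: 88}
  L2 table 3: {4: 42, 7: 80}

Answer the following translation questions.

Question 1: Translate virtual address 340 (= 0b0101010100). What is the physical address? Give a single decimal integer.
vaddr = 340 = 0b0101010100
Split: l1_idx=2, l2_idx=5, offset=4
L1[2] = 1
L2[1][5] = 55
paddr = 55 * 16 + 4 = 884

Answer: 884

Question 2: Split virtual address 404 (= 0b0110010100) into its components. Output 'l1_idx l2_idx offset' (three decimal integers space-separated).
Answer: 3 1 4

Derivation:
vaddr = 404 = 0b0110010100
  top 3 bits -> l1_idx = 3
  next 3 bits -> l2_idx = 1
  bottom 4 bits -> offset = 4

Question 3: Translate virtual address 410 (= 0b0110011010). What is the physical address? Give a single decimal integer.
Answer: 1450

Derivation:
vaddr = 410 = 0b0110011010
Split: l1_idx=3, l2_idx=1, offset=10
L1[3] = 2
L2[2][1] = 90
paddr = 90 * 16 + 10 = 1450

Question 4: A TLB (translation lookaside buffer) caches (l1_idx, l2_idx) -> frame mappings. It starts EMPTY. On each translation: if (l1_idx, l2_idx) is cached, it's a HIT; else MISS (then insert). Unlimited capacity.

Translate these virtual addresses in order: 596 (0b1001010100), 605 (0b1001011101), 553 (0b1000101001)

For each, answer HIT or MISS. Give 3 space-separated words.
Answer: MISS HIT MISS

Derivation:
vaddr=596: (4,5) not in TLB -> MISS, insert
vaddr=605: (4,5) in TLB -> HIT
vaddr=553: (4,2) not in TLB -> MISS, insert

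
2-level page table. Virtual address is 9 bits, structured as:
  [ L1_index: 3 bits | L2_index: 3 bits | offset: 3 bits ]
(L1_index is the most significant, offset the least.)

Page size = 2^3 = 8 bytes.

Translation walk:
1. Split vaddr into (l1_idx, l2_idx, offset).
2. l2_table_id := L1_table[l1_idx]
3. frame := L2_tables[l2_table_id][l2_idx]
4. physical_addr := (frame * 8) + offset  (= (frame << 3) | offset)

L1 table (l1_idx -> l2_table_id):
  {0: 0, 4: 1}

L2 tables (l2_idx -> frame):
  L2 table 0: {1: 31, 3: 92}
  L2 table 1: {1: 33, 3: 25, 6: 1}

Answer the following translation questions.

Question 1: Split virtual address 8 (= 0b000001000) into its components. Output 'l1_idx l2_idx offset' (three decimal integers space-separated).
vaddr = 8 = 0b000001000
  top 3 bits -> l1_idx = 0
  next 3 bits -> l2_idx = 1
  bottom 3 bits -> offset = 0

Answer: 0 1 0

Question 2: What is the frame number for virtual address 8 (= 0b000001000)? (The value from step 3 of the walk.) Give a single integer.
Answer: 31

Derivation:
vaddr = 8: l1_idx=0, l2_idx=1
L1[0] = 0; L2[0][1] = 31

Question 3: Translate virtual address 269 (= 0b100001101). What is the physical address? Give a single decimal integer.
vaddr = 269 = 0b100001101
Split: l1_idx=4, l2_idx=1, offset=5
L1[4] = 1
L2[1][1] = 33
paddr = 33 * 8 + 5 = 269

Answer: 269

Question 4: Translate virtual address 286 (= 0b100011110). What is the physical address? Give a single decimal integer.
Answer: 206

Derivation:
vaddr = 286 = 0b100011110
Split: l1_idx=4, l2_idx=3, offset=6
L1[4] = 1
L2[1][3] = 25
paddr = 25 * 8 + 6 = 206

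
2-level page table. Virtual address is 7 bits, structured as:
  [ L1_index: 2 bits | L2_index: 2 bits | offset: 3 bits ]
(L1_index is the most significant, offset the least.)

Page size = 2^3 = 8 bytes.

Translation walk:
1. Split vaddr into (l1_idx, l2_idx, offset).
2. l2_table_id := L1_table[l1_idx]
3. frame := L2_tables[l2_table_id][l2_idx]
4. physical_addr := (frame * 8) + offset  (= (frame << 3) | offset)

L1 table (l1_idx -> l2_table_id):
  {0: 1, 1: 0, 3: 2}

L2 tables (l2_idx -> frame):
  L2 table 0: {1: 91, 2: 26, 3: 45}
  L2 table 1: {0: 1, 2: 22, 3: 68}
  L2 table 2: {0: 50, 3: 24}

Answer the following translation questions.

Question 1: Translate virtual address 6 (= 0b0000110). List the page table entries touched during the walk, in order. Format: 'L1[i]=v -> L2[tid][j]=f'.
Answer: L1[0]=1 -> L2[1][0]=1

Derivation:
vaddr = 6 = 0b0000110
Split: l1_idx=0, l2_idx=0, offset=6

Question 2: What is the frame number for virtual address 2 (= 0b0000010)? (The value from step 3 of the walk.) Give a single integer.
Answer: 1

Derivation:
vaddr = 2: l1_idx=0, l2_idx=0
L1[0] = 1; L2[1][0] = 1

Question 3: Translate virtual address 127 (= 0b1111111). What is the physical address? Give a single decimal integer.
vaddr = 127 = 0b1111111
Split: l1_idx=3, l2_idx=3, offset=7
L1[3] = 2
L2[2][3] = 24
paddr = 24 * 8 + 7 = 199

Answer: 199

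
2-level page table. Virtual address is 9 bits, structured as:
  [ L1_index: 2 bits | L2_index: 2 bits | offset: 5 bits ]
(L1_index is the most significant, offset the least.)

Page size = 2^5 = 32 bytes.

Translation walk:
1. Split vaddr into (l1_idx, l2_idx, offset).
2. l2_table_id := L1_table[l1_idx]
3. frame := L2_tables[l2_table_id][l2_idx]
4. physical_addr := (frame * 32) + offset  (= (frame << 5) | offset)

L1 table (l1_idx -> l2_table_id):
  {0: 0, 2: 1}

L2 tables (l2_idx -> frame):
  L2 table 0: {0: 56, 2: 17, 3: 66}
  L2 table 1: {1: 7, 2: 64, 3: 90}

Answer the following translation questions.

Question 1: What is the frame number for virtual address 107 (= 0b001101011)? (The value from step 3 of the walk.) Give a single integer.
vaddr = 107: l1_idx=0, l2_idx=3
L1[0] = 0; L2[0][3] = 66

Answer: 66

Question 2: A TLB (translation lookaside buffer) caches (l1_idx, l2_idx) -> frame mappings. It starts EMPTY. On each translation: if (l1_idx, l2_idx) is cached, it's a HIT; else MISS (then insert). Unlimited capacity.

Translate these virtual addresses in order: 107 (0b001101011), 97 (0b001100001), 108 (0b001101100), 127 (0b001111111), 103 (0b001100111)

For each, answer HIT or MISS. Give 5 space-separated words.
vaddr=107: (0,3) not in TLB -> MISS, insert
vaddr=97: (0,3) in TLB -> HIT
vaddr=108: (0,3) in TLB -> HIT
vaddr=127: (0,3) in TLB -> HIT
vaddr=103: (0,3) in TLB -> HIT

Answer: MISS HIT HIT HIT HIT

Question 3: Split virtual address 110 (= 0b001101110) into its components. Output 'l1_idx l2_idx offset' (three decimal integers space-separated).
Answer: 0 3 14

Derivation:
vaddr = 110 = 0b001101110
  top 2 bits -> l1_idx = 0
  next 2 bits -> l2_idx = 3
  bottom 5 bits -> offset = 14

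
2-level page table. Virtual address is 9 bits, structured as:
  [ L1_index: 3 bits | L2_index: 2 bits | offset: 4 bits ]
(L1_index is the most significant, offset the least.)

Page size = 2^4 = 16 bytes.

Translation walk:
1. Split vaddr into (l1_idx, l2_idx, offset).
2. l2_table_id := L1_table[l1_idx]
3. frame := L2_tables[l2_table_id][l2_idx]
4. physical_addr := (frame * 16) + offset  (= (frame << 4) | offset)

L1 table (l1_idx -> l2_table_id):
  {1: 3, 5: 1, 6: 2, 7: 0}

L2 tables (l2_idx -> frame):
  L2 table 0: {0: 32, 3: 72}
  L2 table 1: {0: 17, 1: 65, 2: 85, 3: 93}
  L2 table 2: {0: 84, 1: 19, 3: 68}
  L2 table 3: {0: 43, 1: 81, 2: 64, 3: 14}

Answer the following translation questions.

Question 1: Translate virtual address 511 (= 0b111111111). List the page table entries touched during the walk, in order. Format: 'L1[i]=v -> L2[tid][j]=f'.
vaddr = 511 = 0b111111111
Split: l1_idx=7, l2_idx=3, offset=15

Answer: L1[7]=0 -> L2[0][3]=72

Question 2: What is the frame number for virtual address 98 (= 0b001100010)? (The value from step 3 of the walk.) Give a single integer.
Answer: 64

Derivation:
vaddr = 98: l1_idx=1, l2_idx=2
L1[1] = 3; L2[3][2] = 64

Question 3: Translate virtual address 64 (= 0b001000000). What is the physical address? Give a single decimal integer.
Answer: 688

Derivation:
vaddr = 64 = 0b001000000
Split: l1_idx=1, l2_idx=0, offset=0
L1[1] = 3
L2[3][0] = 43
paddr = 43 * 16 + 0 = 688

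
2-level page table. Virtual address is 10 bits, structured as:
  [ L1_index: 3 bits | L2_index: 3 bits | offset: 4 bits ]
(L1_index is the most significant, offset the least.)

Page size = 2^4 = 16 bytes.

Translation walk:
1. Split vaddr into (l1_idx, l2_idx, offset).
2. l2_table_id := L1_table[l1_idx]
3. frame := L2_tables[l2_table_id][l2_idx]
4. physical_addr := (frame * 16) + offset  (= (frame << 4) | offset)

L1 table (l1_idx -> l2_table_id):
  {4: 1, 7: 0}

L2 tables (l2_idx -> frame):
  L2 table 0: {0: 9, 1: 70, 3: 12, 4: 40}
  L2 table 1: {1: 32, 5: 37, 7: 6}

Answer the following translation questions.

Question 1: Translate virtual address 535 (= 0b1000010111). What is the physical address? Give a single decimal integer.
Answer: 519

Derivation:
vaddr = 535 = 0b1000010111
Split: l1_idx=4, l2_idx=1, offset=7
L1[4] = 1
L2[1][1] = 32
paddr = 32 * 16 + 7 = 519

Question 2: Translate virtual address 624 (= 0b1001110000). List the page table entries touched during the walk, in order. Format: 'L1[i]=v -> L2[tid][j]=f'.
vaddr = 624 = 0b1001110000
Split: l1_idx=4, l2_idx=7, offset=0

Answer: L1[4]=1 -> L2[1][7]=6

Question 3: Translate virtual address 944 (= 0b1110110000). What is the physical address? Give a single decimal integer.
vaddr = 944 = 0b1110110000
Split: l1_idx=7, l2_idx=3, offset=0
L1[7] = 0
L2[0][3] = 12
paddr = 12 * 16 + 0 = 192

Answer: 192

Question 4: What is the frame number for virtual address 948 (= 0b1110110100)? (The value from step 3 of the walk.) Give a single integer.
vaddr = 948: l1_idx=7, l2_idx=3
L1[7] = 0; L2[0][3] = 12

Answer: 12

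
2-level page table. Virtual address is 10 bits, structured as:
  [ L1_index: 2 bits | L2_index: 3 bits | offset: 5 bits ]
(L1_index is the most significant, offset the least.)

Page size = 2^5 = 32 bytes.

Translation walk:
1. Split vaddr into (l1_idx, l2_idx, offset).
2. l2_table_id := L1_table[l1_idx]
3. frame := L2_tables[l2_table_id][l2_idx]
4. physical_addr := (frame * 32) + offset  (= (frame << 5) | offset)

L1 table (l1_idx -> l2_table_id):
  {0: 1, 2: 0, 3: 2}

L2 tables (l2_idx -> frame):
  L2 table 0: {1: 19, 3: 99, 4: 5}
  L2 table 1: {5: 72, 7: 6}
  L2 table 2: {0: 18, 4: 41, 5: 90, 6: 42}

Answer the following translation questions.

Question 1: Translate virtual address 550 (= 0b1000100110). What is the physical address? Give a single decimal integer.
vaddr = 550 = 0b1000100110
Split: l1_idx=2, l2_idx=1, offset=6
L1[2] = 0
L2[0][1] = 19
paddr = 19 * 32 + 6 = 614

Answer: 614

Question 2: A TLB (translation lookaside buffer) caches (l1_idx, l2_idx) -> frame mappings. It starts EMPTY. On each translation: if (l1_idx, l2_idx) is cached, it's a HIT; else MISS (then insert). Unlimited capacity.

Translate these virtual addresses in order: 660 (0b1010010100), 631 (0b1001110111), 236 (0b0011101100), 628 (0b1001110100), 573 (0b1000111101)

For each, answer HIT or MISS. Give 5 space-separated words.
vaddr=660: (2,4) not in TLB -> MISS, insert
vaddr=631: (2,3) not in TLB -> MISS, insert
vaddr=236: (0,7) not in TLB -> MISS, insert
vaddr=628: (2,3) in TLB -> HIT
vaddr=573: (2,1) not in TLB -> MISS, insert

Answer: MISS MISS MISS HIT MISS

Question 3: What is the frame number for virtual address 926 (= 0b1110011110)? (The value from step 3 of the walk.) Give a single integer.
vaddr = 926: l1_idx=3, l2_idx=4
L1[3] = 2; L2[2][4] = 41

Answer: 41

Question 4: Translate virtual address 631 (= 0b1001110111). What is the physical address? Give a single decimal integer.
Answer: 3191

Derivation:
vaddr = 631 = 0b1001110111
Split: l1_idx=2, l2_idx=3, offset=23
L1[2] = 0
L2[0][3] = 99
paddr = 99 * 32 + 23 = 3191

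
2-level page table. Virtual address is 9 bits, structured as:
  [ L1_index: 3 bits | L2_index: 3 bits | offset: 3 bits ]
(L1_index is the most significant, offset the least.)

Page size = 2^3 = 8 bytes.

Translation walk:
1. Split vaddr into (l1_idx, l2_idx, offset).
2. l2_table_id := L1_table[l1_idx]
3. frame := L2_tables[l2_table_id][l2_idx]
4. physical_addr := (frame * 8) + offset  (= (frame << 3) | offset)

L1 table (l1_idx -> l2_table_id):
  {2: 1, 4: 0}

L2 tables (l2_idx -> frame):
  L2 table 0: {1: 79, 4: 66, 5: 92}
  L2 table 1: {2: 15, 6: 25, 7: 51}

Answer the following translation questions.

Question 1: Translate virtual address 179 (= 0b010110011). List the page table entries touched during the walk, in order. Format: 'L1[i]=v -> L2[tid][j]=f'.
vaddr = 179 = 0b010110011
Split: l1_idx=2, l2_idx=6, offset=3

Answer: L1[2]=1 -> L2[1][6]=25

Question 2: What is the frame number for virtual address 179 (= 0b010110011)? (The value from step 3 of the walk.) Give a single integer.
Answer: 25

Derivation:
vaddr = 179: l1_idx=2, l2_idx=6
L1[2] = 1; L2[1][6] = 25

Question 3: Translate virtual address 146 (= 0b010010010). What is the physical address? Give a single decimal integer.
vaddr = 146 = 0b010010010
Split: l1_idx=2, l2_idx=2, offset=2
L1[2] = 1
L2[1][2] = 15
paddr = 15 * 8 + 2 = 122

Answer: 122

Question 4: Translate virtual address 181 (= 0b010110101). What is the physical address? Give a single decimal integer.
Answer: 205

Derivation:
vaddr = 181 = 0b010110101
Split: l1_idx=2, l2_idx=6, offset=5
L1[2] = 1
L2[1][6] = 25
paddr = 25 * 8 + 5 = 205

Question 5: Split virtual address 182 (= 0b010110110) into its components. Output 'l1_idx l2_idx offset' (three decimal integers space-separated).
Answer: 2 6 6

Derivation:
vaddr = 182 = 0b010110110
  top 3 bits -> l1_idx = 2
  next 3 bits -> l2_idx = 6
  bottom 3 bits -> offset = 6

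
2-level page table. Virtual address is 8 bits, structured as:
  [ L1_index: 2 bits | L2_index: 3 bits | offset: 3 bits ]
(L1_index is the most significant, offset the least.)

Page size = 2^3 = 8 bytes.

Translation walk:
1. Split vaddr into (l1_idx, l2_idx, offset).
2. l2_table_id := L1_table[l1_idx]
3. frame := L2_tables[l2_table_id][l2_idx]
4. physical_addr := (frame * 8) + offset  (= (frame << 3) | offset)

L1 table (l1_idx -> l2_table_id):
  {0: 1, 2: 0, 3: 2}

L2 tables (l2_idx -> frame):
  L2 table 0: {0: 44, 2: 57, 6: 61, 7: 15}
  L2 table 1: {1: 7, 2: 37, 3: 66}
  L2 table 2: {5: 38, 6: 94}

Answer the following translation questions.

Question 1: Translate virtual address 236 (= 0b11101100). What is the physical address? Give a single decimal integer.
vaddr = 236 = 0b11101100
Split: l1_idx=3, l2_idx=5, offset=4
L1[3] = 2
L2[2][5] = 38
paddr = 38 * 8 + 4 = 308

Answer: 308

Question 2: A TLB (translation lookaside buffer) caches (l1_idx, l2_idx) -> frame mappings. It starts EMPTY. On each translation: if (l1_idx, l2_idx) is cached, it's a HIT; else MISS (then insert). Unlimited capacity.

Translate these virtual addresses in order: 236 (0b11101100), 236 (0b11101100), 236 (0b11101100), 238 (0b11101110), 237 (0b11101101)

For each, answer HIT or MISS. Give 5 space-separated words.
vaddr=236: (3,5) not in TLB -> MISS, insert
vaddr=236: (3,5) in TLB -> HIT
vaddr=236: (3,5) in TLB -> HIT
vaddr=238: (3,5) in TLB -> HIT
vaddr=237: (3,5) in TLB -> HIT

Answer: MISS HIT HIT HIT HIT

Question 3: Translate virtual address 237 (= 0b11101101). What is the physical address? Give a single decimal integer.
Answer: 309

Derivation:
vaddr = 237 = 0b11101101
Split: l1_idx=3, l2_idx=5, offset=5
L1[3] = 2
L2[2][5] = 38
paddr = 38 * 8 + 5 = 309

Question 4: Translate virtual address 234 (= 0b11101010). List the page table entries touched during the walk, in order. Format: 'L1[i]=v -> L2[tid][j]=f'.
Answer: L1[3]=2 -> L2[2][5]=38

Derivation:
vaddr = 234 = 0b11101010
Split: l1_idx=3, l2_idx=5, offset=2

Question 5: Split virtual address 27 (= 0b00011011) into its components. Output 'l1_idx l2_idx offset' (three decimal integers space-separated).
Answer: 0 3 3

Derivation:
vaddr = 27 = 0b00011011
  top 2 bits -> l1_idx = 0
  next 3 bits -> l2_idx = 3
  bottom 3 bits -> offset = 3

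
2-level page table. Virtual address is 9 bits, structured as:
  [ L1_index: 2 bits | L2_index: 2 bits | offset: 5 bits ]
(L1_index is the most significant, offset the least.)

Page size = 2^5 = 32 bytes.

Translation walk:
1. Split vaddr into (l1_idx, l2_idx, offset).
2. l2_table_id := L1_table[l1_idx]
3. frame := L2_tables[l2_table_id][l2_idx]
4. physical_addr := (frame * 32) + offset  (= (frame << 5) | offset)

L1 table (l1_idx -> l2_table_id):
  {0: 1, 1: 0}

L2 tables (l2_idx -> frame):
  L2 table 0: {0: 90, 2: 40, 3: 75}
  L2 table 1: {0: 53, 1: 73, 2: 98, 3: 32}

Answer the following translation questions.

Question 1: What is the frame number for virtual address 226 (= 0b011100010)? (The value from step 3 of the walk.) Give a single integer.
vaddr = 226: l1_idx=1, l2_idx=3
L1[1] = 0; L2[0][3] = 75

Answer: 75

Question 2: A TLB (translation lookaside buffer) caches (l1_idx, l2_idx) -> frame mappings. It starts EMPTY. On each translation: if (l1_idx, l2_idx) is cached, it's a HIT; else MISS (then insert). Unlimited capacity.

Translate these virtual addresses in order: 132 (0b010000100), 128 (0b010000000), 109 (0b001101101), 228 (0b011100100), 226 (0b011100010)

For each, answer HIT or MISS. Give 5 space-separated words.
Answer: MISS HIT MISS MISS HIT

Derivation:
vaddr=132: (1,0) not in TLB -> MISS, insert
vaddr=128: (1,0) in TLB -> HIT
vaddr=109: (0,3) not in TLB -> MISS, insert
vaddr=228: (1,3) not in TLB -> MISS, insert
vaddr=226: (1,3) in TLB -> HIT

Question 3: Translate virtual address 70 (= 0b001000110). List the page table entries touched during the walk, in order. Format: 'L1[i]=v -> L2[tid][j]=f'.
vaddr = 70 = 0b001000110
Split: l1_idx=0, l2_idx=2, offset=6

Answer: L1[0]=1 -> L2[1][2]=98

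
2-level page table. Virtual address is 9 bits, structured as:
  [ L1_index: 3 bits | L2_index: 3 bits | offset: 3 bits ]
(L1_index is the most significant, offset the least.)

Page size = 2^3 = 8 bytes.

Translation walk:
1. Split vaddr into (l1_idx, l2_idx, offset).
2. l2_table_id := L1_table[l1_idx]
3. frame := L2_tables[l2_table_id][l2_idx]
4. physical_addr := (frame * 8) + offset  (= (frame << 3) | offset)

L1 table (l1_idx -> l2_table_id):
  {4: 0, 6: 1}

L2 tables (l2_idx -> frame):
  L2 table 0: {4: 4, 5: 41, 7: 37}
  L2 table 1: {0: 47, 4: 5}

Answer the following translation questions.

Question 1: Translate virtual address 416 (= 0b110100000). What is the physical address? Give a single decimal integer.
vaddr = 416 = 0b110100000
Split: l1_idx=6, l2_idx=4, offset=0
L1[6] = 1
L2[1][4] = 5
paddr = 5 * 8 + 0 = 40

Answer: 40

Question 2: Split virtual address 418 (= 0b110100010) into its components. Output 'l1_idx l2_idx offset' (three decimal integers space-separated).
vaddr = 418 = 0b110100010
  top 3 bits -> l1_idx = 6
  next 3 bits -> l2_idx = 4
  bottom 3 bits -> offset = 2

Answer: 6 4 2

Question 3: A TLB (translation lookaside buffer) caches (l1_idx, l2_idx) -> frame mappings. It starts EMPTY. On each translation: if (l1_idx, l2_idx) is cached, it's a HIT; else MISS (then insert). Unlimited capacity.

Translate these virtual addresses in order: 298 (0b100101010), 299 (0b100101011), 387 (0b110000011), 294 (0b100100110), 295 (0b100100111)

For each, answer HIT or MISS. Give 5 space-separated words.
vaddr=298: (4,5) not in TLB -> MISS, insert
vaddr=299: (4,5) in TLB -> HIT
vaddr=387: (6,0) not in TLB -> MISS, insert
vaddr=294: (4,4) not in TLB -> MISS, insert
vaddr=295: (4,4) in TLB -> HIT

Answer: MISS HIT MISS MISS HIT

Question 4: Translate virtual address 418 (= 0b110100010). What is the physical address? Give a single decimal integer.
vaddr = 418 = 0b110100010
Split: l1_idx=6, l2_idx=4, offset=2
L1[6] = 1
L2[1][4] = 5
paddr = 5 * 8 + 2 = 42

Answer: 42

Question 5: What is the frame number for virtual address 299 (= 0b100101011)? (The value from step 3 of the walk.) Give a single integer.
Answer: 41

Derivation:
vaddr = 299: l1_idx=4, l2_idx=5
L1[4] = 0; L2[0][5] = 41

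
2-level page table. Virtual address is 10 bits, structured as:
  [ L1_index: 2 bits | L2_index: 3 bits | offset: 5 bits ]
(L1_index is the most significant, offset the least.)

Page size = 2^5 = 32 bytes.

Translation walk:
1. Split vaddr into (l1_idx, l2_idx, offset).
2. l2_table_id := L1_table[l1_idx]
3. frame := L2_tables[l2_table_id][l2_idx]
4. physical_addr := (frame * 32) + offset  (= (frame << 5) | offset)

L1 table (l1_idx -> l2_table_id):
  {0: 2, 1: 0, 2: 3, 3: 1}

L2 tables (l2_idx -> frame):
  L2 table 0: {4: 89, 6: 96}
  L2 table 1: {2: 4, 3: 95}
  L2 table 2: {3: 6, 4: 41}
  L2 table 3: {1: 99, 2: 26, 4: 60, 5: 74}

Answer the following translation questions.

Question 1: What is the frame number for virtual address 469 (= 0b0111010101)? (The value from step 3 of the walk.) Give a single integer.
Answer: 96

Derivation:
vaddr = 469: l1_idx=1, l2_idx=6
L1[1] = 0; L2[0][6] = 96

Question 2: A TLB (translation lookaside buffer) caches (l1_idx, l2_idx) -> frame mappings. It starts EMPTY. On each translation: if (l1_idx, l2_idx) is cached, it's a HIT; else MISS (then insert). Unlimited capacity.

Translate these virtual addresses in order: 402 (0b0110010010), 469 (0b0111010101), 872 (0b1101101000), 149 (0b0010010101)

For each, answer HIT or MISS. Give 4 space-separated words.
Answer: MISS MISS MISS MISS

Derivation:
vaddr=402: (1,4) not in TLB -> MISS, insert
vaddr=469: (1,6) not in TLB -> MISS, insert
vaddr=872: (3,3) not in TLB -> MISS, insert
vaddr=149: (0,4) not in TLB -> MISS, insert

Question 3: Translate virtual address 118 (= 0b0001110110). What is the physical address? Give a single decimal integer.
Answer: 214

Derivation:
vaddr = 118 = 0b0001110110
Split: l1_idx=0, l2_idx=3, offset=22
L1[0] = 2
L2[2][3] = 6
paddr = 6 * 32 + 22 = 214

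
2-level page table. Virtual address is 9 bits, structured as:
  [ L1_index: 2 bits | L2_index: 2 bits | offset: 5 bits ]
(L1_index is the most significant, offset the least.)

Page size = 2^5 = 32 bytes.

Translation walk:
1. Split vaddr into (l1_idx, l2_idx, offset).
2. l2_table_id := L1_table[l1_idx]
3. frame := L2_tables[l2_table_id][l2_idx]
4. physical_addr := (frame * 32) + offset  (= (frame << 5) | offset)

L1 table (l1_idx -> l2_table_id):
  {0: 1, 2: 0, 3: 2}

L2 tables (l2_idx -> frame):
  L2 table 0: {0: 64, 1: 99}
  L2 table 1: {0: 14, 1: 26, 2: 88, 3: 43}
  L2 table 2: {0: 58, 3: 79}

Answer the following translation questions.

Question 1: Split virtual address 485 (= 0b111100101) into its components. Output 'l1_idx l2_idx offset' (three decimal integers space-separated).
Answer: 3 3 5

Derivation:
vaddr = 485 = 0b111100101
  top 2 bits -> l1_idx = 3
  next 2 bits -> l2_idx = 3
  bottom 5 bits -> offset = 5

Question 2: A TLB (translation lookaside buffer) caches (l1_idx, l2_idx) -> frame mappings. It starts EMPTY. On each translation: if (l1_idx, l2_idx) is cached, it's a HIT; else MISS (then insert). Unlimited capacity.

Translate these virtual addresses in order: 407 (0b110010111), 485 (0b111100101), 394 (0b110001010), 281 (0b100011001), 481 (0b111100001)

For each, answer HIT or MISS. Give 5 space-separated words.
Answer: MISS MISS HIT MISS HIT

Derivation:
vaddr=407: (3,0) not in TLB -> MISS, insert
vaddr=485: (3,3) not in TLB -> MISS, insert
vaddr=394: (3,0) in TLB -> HIT
vaddr=281: (2,0) not in TLB -> MISS, insert
vaddr=481: (3,3) in TLB -> HIT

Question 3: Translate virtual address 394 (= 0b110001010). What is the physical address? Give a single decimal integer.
vaddr = 394 = 0b110001010
Split: l1_idx=3, l2_idx=0, offset=10
L1[3] = 2
L2[2][0] = 58
paddr = 58 * 32 + 10 = 1866

Answer: 1866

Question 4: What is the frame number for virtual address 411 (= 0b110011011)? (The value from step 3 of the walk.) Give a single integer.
Answer: 58

Derivation:
vaddr = 411: l1_idx=3, l2_idx=0
L1[3] = 2; L2[2][0] = 58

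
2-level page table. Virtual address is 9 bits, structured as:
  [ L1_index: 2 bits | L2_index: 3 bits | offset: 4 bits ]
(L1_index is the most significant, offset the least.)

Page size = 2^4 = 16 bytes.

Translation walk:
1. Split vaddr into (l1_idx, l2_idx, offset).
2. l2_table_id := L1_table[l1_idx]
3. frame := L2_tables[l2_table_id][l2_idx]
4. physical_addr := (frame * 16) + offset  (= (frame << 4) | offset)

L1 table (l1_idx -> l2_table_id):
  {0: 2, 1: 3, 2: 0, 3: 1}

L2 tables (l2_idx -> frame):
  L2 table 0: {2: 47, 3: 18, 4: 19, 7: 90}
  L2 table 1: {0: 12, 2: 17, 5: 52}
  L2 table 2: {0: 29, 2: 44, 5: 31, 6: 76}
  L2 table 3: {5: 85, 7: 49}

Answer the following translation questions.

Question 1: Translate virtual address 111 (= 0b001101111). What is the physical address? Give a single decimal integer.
Answer: 1231

Derivation:
vaddr = 111 = 0b001101111
Split: l1_idx=0, l2_idx=6, offset=15
L1[0] = 2
L2[2][6] = 76
paddr = 76 * 16 + 15 = 1231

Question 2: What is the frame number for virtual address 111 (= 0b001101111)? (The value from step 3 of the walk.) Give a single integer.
Answer: 76

Derivation:
vaddr = 111: l1_idx=0, l2_idx=6
L1[0] = 2; L2[2][6] = 76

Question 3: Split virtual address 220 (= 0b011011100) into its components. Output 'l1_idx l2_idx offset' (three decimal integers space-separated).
Answer: 1 5 12

Derivation:
vaddr = 220 = 0b011011100
  top 2 bits -> l1_idx = 1
  next 3 bits -> l2_idx = 5
  bottom 4 bits -> offset = 12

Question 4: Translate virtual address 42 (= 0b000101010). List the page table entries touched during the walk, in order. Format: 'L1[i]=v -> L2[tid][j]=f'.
Answer: L1[0]=2 -> L2[2][2]=44

Derivation:
vaddr = 42 = 0b000101010
Split: l1_idx=0, l2_idx=2, offset=10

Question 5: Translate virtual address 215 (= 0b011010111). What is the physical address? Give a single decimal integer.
Answer: 1367

Derivation:
vaddr = 215 = 0b011010111
Split: l1_idx=1, l2_idx=5, offset=7
L1[1] = 3
L2[3][5] = 85
paddr = 85 * 16 + 7 = 1367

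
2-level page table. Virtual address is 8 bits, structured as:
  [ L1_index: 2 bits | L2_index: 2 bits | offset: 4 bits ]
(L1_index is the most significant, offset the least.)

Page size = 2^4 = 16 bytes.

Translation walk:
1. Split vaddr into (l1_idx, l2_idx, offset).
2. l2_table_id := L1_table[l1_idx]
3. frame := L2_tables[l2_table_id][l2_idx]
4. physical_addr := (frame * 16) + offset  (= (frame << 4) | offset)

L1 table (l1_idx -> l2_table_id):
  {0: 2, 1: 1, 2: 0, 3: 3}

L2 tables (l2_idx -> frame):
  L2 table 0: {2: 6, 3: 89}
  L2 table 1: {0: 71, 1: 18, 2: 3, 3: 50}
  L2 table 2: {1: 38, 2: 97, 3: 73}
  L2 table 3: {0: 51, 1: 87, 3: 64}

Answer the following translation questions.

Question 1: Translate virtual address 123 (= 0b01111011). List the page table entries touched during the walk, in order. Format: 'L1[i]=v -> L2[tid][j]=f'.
vaddr = 123 = 0b01111011
Split: l1_idx=1, l2_idx=3, offset=11

Answer: L1[1]=1 -> L2[1][3]=50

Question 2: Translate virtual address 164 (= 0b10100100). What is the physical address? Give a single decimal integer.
vaddr = 164 = 0b10100100
Split: l1_idx=2, l2_idx=2, offset=4
L1[2] = 0
L2[0][2] = 6
paddr = 6 * 16 + 4 = 100

Answer: 100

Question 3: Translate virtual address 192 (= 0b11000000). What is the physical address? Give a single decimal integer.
vaddr = 192 = 0b11000000
Split: l1_idx=3, l2_idx=0, offset=0
L1[3] = 3
L2[3][0] = 51
paddr = 51 * 16 + 0 = 816

Answer: 816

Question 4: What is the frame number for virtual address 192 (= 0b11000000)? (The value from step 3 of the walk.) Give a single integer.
Answer: 51

Derivation:
vaddr = 192: l1_idx=3, l2_idx=0
L1[3] = 3; L2[3][0] = 51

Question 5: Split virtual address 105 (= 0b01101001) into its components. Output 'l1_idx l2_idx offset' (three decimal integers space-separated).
vaddr = 105 = 0b01101001
  top 2 bits -> l1_idx = 1
  next 2 bits -> l2_idx = 2
  bottom 4 bits -> offset = 9

Answer: 1 2 9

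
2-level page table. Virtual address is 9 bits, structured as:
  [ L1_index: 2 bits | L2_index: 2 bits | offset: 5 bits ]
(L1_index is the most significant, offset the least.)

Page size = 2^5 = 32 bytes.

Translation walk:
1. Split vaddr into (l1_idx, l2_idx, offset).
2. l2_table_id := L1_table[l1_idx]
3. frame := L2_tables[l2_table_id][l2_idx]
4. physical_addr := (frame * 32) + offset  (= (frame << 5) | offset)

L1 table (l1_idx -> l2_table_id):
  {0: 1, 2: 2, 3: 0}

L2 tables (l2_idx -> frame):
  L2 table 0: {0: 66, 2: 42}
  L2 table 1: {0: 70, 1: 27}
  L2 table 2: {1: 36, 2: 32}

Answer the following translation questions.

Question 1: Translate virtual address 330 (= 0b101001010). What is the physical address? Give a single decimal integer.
vaddr = 330 = 0b101001010
Split: l1_idx=2, l2_idx=2, offset=10
L1[2] = 2
L2[2][2] = 32
paddr = 32 * 32 + 10 = 1034

Answer: 1034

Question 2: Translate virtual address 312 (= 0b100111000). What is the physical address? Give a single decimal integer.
Answer: 1176

Derivation:
vaddr = 312 = 0b100111000
Split: l1_idx=2, l2_idx=1, offset=24
L1[2] = 2
L2[2][1] = 36
paddr = 36 * 32 + 24 = 1176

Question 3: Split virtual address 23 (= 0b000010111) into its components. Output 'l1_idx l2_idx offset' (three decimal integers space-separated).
vaddr = 23 = 0b000010111
  top 2 bits -> l1_idx = 0
  next 2 bits -> l2_idx = 0
  bottom 5 bits -> offset = 23

Answer: 0 0 23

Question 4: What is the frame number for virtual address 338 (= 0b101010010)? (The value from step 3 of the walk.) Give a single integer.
Answer: 32

Derivation:
vaddr = 338: l1_idx=2, l2_idx=2
L1[2] = 2; L2[2][2] = 32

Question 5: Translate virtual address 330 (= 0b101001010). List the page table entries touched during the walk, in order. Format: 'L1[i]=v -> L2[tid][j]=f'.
Answer: L1[2]=2 -> L2[2][2]=32

Derivation:
vaddr = 330 = 0b101001010
Split: l1_idx=2, l2_idx=2, offset=10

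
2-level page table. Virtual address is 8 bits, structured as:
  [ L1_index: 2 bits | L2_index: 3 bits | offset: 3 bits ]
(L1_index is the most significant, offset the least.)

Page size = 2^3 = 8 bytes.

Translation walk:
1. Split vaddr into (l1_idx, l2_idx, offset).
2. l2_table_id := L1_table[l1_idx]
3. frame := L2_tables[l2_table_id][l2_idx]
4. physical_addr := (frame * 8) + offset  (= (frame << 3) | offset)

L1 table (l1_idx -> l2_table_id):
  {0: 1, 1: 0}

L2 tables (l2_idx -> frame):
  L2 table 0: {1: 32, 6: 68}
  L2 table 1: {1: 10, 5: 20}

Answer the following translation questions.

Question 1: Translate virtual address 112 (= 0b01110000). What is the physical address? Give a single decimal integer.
Answer: 544

Derivation:
vaddr = 112 = 0b01110000
Split: l1_idx=1, l2_idx=6, offset=0
L1[1] = 0
L2[0][6] = 68
paddr = 68 * 8 + 0 = 544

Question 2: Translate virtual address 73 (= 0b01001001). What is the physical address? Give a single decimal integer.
vaddr = 73 = 0b01001001
Split: l1_idx=1, l2_idx=1, offset=1
L1[1] = 0
L2[0][1] = 32
paddr = 32 * 8 + 1 = 257

Answer: 257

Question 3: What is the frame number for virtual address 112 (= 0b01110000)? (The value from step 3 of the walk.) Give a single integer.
Answer: 68

Derivation:
vaddr = 112: l1_idx=1, l2_idx=6
L1[1] = 0; L2[0][6] = 68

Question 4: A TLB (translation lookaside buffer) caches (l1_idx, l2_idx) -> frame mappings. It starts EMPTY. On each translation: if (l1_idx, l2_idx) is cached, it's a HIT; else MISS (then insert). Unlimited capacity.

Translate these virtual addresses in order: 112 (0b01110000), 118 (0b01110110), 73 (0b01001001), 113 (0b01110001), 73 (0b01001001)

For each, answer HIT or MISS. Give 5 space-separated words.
vaddr=112: (1,6) not in TLB -> MISS, insert
vaddr=118: (1,6) in TLB -> HIT
vaddr=73: (1,1) not in TLB -> MISS, insert
vaddr=113: (1,6) in TLB -> HIT
vaddr=73: (1,1) in TLB -> HIT

Answer: MISS HIT MISS HIT HIT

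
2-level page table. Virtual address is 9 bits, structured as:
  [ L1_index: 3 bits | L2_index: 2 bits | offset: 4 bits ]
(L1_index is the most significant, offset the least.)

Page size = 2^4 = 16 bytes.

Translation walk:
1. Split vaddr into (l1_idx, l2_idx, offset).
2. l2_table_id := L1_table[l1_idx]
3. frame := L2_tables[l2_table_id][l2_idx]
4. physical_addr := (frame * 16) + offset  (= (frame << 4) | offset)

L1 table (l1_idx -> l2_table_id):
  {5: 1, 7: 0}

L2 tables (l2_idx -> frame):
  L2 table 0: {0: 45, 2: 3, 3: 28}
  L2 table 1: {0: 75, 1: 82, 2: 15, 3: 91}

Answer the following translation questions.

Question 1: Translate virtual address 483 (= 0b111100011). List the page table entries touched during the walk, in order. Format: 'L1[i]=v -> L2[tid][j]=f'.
vaddr = 483 = 0b111100011
Split: l1_idx=7, l2_idx=2, offset=3

Answer: L1[7]=0 -> L2[0][2]=3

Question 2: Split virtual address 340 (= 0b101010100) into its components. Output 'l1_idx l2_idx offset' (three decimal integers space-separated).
vaddr = 340 = 0b101010100
  top 3 bits -> l1_idx = 5
  next 2 bits -> l2_idx = 1
  bottom 4 bits -> offset = 4

Answer: 5 1 4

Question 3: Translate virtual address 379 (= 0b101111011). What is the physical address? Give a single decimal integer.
vaddr = 379 = 0b101111011
Split: l1_idx=5, l2_idx=3, offset=11
L1[5] = 1
L2[1][3] = 91
paddr = 91 * 16 + 11 = 1467

Answer: 1467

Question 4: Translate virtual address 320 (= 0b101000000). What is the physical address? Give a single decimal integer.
Answer: 1200

Derivation:
vaddr = 320 = 0b101000000
Split: l1_idx=5, l2_idx=0, offset=0
L1[5] = 1
L2[1][0] = 75
paddr = 75 * 16 + 0 = 1200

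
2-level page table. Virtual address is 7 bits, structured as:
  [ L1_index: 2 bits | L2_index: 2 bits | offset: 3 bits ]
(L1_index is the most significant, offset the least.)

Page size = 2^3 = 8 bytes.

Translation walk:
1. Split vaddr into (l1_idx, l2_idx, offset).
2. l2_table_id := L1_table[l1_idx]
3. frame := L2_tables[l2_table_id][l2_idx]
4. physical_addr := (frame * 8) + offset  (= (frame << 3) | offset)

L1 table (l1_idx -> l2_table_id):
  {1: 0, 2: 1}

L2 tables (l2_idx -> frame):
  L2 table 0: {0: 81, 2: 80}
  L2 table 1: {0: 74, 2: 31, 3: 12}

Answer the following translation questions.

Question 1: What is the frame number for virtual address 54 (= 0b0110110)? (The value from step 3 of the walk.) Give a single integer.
Answer: 80

Derivation:
vaddr = 54: l1_idx=1, l2_idx=2
L1[1] = 0; L2[0][2] = 80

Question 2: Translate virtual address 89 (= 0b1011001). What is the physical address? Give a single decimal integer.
vaddr = 89 = 0b1011001
Split: l1_idx=2, l2_idx=3, offset=1
L1[2] = 1
L2[1][3] = 12
paddr = 12 * 8 + 1 = 97

Answer: 97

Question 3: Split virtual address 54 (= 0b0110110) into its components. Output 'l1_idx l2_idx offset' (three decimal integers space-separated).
Answer: 1 2 6

Derivation:
vaddr = 54 = 0b0110110
  top 2 bits -> l1_idx = 1
  next 2 bits -> l2_idx = 2
  bottom 3 bits -> offset = 6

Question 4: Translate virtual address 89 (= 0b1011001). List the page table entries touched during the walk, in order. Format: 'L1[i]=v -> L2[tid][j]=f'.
Answer: L1[2]=1 -> L2[1][3]=12

Derivation:
vaddr = 89 = 0b1011001
Split: l1_idx=2, l2_idx=3, offset=1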